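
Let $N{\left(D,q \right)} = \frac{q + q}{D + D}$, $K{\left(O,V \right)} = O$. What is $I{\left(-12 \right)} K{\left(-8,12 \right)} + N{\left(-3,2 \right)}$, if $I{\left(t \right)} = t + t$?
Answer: $\frac{574}{3} \approx 191.33$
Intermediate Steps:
$I{\left(t \right)} = 2 t$
$N{\left(D,q \right)} = \frac{q}{D}$ ($N{\left(D,q \right)} = \frac{2 q}{2 D} = 2 q \frac{1}{2 D} = \frac{q}{D}$)
$I{\left(-12 \right)} K{\left(-8,12 \right)} + N{\left(-3,2 \right)} = 2 \left(-12\right) \left(-8\right) + \frac{2}{-3} = \left(-24\right) \left(-8\right) + 2 \left(- \frac{1}{3}\right) = 192 - \frac{2}{3} = \frac{574}{3}$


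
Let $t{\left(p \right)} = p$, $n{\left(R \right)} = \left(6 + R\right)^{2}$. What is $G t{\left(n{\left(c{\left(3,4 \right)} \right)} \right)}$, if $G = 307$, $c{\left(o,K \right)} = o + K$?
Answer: $51883$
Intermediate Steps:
$c{\left(o,K \right)} = K + o$
$G t{\left(n{\left(c{\left(3,4 \right)} \right)} \right)} = 307 \left(6 + \left(4 + 3\right)\right)^{2} = 307 \left(6 + 7\right)^{2} = 307 \cdot 13^{2} = 307 \cdot 169 = 51883$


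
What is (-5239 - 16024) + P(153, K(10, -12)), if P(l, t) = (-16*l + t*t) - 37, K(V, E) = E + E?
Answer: -23172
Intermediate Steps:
K(V, E) = 2*E
P(l, t) = -37 + t² - 16*l (P(l, t) = (-16*l + t²) - 37 = (t² - 16*l) - 37 = -37 + t² - 16*l)
(-5239 - 16024) + P(153, K(10, -12)) = (-5239 - 16024) + (-37 + (2*(-12))² - 16*153) = -21263 + (-37 + (-24)² - 2448) = -21263 + (-37 + 576 - 2448) = -21263 - 1909 = -23172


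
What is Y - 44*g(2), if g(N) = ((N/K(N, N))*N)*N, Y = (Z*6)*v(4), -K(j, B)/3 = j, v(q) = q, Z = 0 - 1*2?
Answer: 32/3 ≈ 10.667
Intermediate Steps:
Z = -2 (Z = 0 - 2 = -2)
K(j, B) = -3*j
Y = -48 (Y = -2*6*4 = -12*4 = -48)
g(N) = -N**2/3 (g(N) = ((N/((-3*N)))*N)*N = ((N*(-1/(3*N)))*N)*N = (-N/3)*N = -N**2/3)
Y - 44*g(2) = -48 - (-44)*2**2/3 = -48 - (-44)*4/3 = -48 - 44*(-4/3) = -48 + 176/3 = 32/3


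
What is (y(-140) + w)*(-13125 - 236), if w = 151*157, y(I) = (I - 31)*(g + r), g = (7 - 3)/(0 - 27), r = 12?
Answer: -869012801/3 ≈ -2.8967e+8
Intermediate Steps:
g = -4/27 (g = 4/(-27) = 4*(-1/27) = -4/27 ≈ -0.14815)
y(I) = -9920/27 + 320*I/27 (y(I) = (I - 31)*(-4/27 + 12) = (-31 + I)*(320/27) = -9920/27 + 320*I/27)
w = 23707
(y(-140) + w)*(-13125 - 236) = ((-9920/27 + (320/27)*(-140)) + 23707)*(-13125 - 236) = ((-9920/27 - 44800/27) + 23707)*(-13361) = (-6080/3 + 23707)*(-13361) = (65041/3)*(-13361) = -869012801/3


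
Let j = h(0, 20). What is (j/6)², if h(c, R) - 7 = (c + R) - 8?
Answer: 361/36 ≈ 10.028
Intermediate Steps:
h(c, R) = -1 + R + c (h(c, R) = 7 + ((c + R) - 8) = 7 + ((R + c) - 8) = 7 + (-8 + R + c) = -1 + R + c)
j = 19 (j = -1 + 20 + 0 = 19)
(j/6)² = (19/6)² = 361/36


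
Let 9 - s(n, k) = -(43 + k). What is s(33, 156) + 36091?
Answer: 36299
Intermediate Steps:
s(n, k) = 52 + k (s(n, k) = 9 - (-1)*(43 + k) = 9 - (-43 - k) = 9 + (43 + k) = 52 + k)
s(33, 156) + 36091 = (52 + 156) + 36091 = 208 + 36091 = 36299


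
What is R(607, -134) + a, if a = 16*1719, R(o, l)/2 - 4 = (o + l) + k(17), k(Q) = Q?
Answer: 28492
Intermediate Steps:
R(o, l) = 42 + 2*l + 2*o (R(o, l) = 8 + 2*((o + l) + 17) = 8 + 2*((l + o) + 17) = 8 + 2*(17 + l + o) = 8 + (34 + 2*l + 2*o) = 42 + 2*l + 2*o)
a = 27504
R(607, -134) + a = (42 + 2*(-134) + 2*607) + 27504 = (42 - 268 + 1214) + 27504 = 988 + 27504 = 28492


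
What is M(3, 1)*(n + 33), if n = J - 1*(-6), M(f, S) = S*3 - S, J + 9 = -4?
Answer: 52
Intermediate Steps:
J = -13 (J = -9 - 4 = -13)
M(f, S) = 2*S (M(f, S) = 3*S - S = 2*S)
n = -7 (n = -13 - 1*(-6) = -13 + 6 = -7)
M(3, 1)*(n + 33) = (2*1)*(-7 + 33) = 2*26 = 52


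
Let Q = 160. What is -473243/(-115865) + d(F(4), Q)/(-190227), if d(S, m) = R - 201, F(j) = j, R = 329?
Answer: 90008765441/22040651355 ≈ 4.0838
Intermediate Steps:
d(S, m) = 128 (d(S, m) = 329 - 201 = 128)
-473243/(-115865) + d(F(4), Q)/(-190227) = -473243/(-115865) + 128/(-190227) = -473243*(-1/115865) + 128*(-1/190227) = 473243/115865 - 128/190227 = 90008765441/22040651355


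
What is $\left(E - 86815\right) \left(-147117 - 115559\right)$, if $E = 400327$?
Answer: $-82352078112$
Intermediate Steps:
$\left(E - 86815\right) \left(-147117 - 115559\right) = \left(400327 - 86815\right) \left(-147117 - 115559\right) = 313512 \left(-262676\right) = -82352078112$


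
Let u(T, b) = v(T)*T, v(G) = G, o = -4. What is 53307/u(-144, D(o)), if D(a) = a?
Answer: 5923/2304 ≈ 2.5707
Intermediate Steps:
u(T, b) = T² (u(T, b) = T*T = T²)
53307/u(-144, D(o)) = 53307/((-144)²) = 53307/20736 = 53307*(1/20736) = 5923/2304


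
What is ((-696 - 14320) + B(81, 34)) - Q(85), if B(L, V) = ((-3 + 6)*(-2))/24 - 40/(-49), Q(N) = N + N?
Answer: -2976345/196 ≈ -15185.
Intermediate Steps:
Q(N) = 2*N
B(L, V) = 111/196 (B(L, V) = (3*(-2))*(1/24) - 40*(-1/49) = -6*1/24 + 40/49 = -¼ + 40/49 = 111/196)
((-696 - 14320) + B(81, 34)) - Q(85) = ((-696 - 14320) + 111/196) - 2*85 = (-15016 + 111/196) - 1*170 = -2943025/196 - 170 = -2976345/196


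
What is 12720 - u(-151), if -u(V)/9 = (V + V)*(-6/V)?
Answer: 12612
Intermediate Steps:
u(V) = 108 (u(V) = -9*(V + V)*(-6/V) = -9*2*V*(-6/V) = -9*(-12) = 108)
12720 - u(-151) = 12720 - 1*108 = 12720 - 108 = 12612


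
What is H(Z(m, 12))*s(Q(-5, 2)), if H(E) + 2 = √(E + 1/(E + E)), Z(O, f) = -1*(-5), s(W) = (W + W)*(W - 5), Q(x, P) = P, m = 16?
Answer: 24 - 6*√510/5 ≈ -3.0998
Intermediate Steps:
s(W) = 2*W*(-5 + W) (s(W) = (2*W)*(-5 + W) = 2*W*(-5 + W))
Z(O, f) = 5
H(E) = -2 + √(E + 1/(2*E)) (H(E) = -2 + √(E + 1/(E + E)) = -2 + √(E + 1/(2*E)))
H(Z(m, 12))*s(Q(-5, 2)) = (-2 + √(2/5 + 4*5)/2)*(2*2*(-5 + 2)) = (-2 + √(2*(⅕) + 20)/2)*(2*2*(-3)) = (-2 + √(⅖ + 20)/2)*(-12) = (-2 + √(102/5)/2)*(-12) = (-2 + (√510/5)/2)*(-12) = (-2 + √510/10)*(-12) = 24 - 6*√510/5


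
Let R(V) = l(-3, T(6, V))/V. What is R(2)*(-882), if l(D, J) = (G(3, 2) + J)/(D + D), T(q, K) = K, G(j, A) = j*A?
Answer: 588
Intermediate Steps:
G(j, A) = A*j
l(D, J) = (6 + J)/(2*D) (l(D, J) = (2*3 + J)/(D + D) = (6 + J)/((2*D)) = (6 + J)*(1/(2*D)) = (6 + J)/(2*D))
R(V) = (-1 - V/6)/V (R(V) = ((½)*(6 + V)/(-3))/V = ((½)*(-⅓)*(6 + V))/V = (-1 - V/6)/V)
R(2)*(-882) = ((⅙)*(-6 - 1*2)/2)*(-882) = ((⅙)*(½)*(-6 - 2))*(-882) = ((⅙)*(½)*(-8))*(-882) = -⅔*(-882) = 588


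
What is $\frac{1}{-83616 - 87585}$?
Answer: $- \frac{1}{171201} \approx -5.8411 \cdot 10^{-6}$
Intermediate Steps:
$\frac{1}{-83616 - 87585} = \frac{1}{-171201} = - \frac{1}{171201}$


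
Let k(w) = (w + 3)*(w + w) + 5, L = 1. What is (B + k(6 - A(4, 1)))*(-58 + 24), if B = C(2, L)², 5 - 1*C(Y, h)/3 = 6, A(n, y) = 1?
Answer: -3196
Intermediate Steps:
C(Y, h) = -3 (C(Y, h) = 15 - 3*6 = 15 - 18 = -3)
B = 9 (B = (-3)² = 9)
k(w) = 5 + 2*w*(3 + w) (k(w) = (3 + w)*(2*w) + 5 = 2*w*(3 + w) + 5 = 5 + 2*w*(3 + w))
(B + k(6 - A(4, 1)))*(-58 + 24) = (9 + (5 + 2*(6 - 1*1)² + 6*(6 - 1*1)))*(-58 + 24) = (9 + (5 + 2*(6 - 1)² + 6*(6 - 1)))*(-34) = (9 + (5 + 2*5² + 6*5))*(-34) = (9 + (5 + 2*25 + 30))*(-34) = (9 + (5 + 50 + 30))*(-34) = (9 + 85)*(-34) = 94*(-34) = -3196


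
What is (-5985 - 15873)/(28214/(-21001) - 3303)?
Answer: 459039858/69394517 ≈ 6.6149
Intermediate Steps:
(-5985 - 15873)/(28214/(-21001) - 3303) = -21858/(28214*(-1/21001) - 3303) = -21858/(-28214/21001 - 3303) = -21858/(-69394517/21001) = -21858*(-21001/69394517) = 459039858/69394517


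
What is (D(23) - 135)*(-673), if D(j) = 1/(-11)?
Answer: 1000078/11 ≈ 90916.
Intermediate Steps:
D(j) = -1/11
(D(23) - 135)*(-673) = (-1/11 - 135)*(-673) = -1486/11*(-673) = 1000078/11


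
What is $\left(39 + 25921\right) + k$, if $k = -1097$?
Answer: $24863$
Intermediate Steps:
$\left(39 + 25921\right) + k = \left(39 + 25921\right) - 1097 = 25960 - 1097 = 24863$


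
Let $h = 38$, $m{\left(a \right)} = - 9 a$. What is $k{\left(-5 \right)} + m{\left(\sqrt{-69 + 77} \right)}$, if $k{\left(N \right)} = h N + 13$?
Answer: $-177 - 18 \sqrt{2} \approx -202.46$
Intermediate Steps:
$k{\left(N \right)} = 13 + 38 N$ ($k{\left(N \right)} = 38 N + 13 = 13 + 38 N$)
$k{\left(-5 \right)} + m{\left(\sqrt{-69 + 77} \right)} = \left(13 + 38 \left(-5\right)\right) - 9 \sqrt{-69 + 77} = \left(13 - 190\right) - 9 \sqrt{8} = -177 - 9 \cdot 2 \sqrt{2} = -177 - 18 \sqrt{2}$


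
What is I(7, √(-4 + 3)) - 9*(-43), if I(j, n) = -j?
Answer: 380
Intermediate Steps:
I(7, √(-4 + 3)) - 9*(-43) = -1*7 - 9*(-43) = -7 + 387 = 380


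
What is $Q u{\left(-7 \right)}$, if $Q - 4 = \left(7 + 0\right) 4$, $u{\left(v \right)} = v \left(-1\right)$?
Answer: $224$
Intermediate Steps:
$u{\left(v \right)} = - v$
$Q = 32$ ($Q = 4 + \left(7 + 0\right) 4 = 4 + 7 \cdot 4 = 4 + 28 = 32$)
$Q u{\left(-7 \right)} = 32 \left(\left(-1\right) \left(-7\right)\right) = 32 \cdot 7 = 224$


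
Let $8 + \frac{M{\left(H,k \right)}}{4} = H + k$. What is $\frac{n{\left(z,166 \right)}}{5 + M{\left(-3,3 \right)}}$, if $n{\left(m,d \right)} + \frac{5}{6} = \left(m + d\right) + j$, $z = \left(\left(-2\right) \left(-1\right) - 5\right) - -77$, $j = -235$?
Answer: $- \frac{25}{162} \approx -0.15432$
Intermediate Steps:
$M{\left(H,k \right)} = -32 + 4 H + 4 k$ ($M{\left(H,k \right)} = -32 + 4 \left(H + k\right) = -32 + \left(4 H + 4 k\right) = -32 + 4 H + 4 k$)
$z = 74$ ($z = \left(2 - 5\right) + 77 = -3 + 77 = 74$)
$n{\left(m,d \right)} = - \frac{1415}{6} + d + m$ ($n{\left(m,d \right)} = - \frac{5}{6} - \left(235 - d - m\right) = - \frac{5}{6} + \left(-235 + d + m\right) = - \frac{1415}{6} + d + m$)
$\frac{n{\left(z,166 \right)}}{5 + M{\left(-3,3 \right)}} = \frac{- \frac{1415}{6} + 166 + 74}{5 + \left(-32 + 4 \left(-3\right) + 4 \cdot 3\right)} = \frac{1}{5 - 32} \cdot \frac{25}{6} = \frac{1}{-27} \cdot \frac{25}{6} = \left(- \frac{1}{27}\right) \frac{25}{6} = - \frac{25}{162}$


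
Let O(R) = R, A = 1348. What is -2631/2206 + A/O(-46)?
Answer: -1547357/50738 ≈ -30.497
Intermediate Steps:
-2631/2206 + A/O(-46) = -2631/2206 + 1348/(-46) = -2631*1/2206 + 1348*(-1/46) = -2631/2206 - 674/23 = -1547357/50738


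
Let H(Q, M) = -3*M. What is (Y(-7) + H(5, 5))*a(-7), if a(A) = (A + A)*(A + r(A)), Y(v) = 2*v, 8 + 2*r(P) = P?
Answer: -5887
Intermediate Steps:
r(P) = -4 + P/2
a(A) = 2*A*(-4 + 3*A/2) (a(A) = (A + A)*(A + (-4 + A/2)) = (2*A)*(-4 + 3*A/2) = 2*A*(-4 + 3*A/2))
(Y(-7) + H(5, 5))*a(-7) = (2*(-7) - 3*5)*(-7*(-8 + 3*(-7))) = (-14 - 15)*(-7*(-8 - 21)) = -(-203)*(-29) = -29*203 = -5887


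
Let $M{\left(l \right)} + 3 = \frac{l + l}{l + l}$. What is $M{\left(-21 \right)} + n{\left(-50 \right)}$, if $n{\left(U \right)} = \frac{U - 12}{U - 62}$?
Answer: $- \frac{81}{56} \approx -1.4464$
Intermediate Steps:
$M{\left(l \right)} = -2$ ($M{\left(l \right)} = -3 + \frac{l + l}{l + l} = -3 + \frac{2 l}{2 l} = -3 + 2 l \frac{1}{2 l} = -3 + 1 = -2$)
$n{\left(U \right)} = \frac{-12 + U}{-62 + U}$
$M{\left(-21 \right)} + n{\left(-50 \right)} = -2 + \frac{-12 - 50}{-62 - 50} = -2 + \frac{1}{-112} \left(-62\right) = -2 - - \frac{31}{56} = -2 + \frac{31}{56} = - \frac{81}{56}$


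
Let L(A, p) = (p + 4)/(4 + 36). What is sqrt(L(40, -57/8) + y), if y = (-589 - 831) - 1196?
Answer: I*sqrt(167429)/8 ≈ 51.148*I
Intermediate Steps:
y = -2616 (y = -1420 - 1196 = -2616)
L(A, p) = 1/10 + p/40 (L(A, p) = (4 + p)/40 = (4 + p)*(1/40) = 1/10 + p/40)
sqrt(L(40, -57/8) + y) = sqrt((1/10 + (-57/8)/40) - 2616) = sqrt((1/10 + (-57*1/8)/40) - 2616) = sqrt((1/10 + (1/40)*(-57/8)) - 2616) = sqrt((1/10 - 57/320) - 2616) = sqrt(-5/64 - 2616) = sqrt(-167429/64) = I*sqrt(167429)/8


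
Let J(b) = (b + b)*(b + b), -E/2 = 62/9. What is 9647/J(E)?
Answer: 781407/61504 ≈ 12.705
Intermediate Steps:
E = -124/9 ≈ -13.778
J(b) = 4*b**2 (J(b) = (2*b)*(2*b) = 4*b**2)
9647/J(E) = 9647/((4*(-124/9)**2)) = 9647/((4*(15376/81))) = 9647/(61504/81) = 9647*(81/61504) = 781407/61504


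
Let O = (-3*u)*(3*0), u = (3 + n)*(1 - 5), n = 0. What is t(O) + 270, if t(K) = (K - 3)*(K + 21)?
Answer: 207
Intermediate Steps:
u = -12 (u = (3 + 0)*(1 - 5) = 3*(-4) = -12)
O = 0 (O = (-3*(-12))*(3*0) = 36*0 = 0)
t(K) = (-3 + K)*(21 + K)
t(O) + 270 = (-63 + 0² + 18*0) + 270 = (-63 + 0 + 0) + 270 = -63 + 270 = 207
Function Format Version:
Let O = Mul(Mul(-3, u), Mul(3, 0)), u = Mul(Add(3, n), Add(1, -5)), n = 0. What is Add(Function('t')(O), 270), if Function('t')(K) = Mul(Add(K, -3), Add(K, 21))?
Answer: 207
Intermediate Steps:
u = -12 (u = Mul(Add(3, 0), Add(1, -5)) = Mul(3, -4) = -12)
O = 0 (O = Mul(Mul(-3, -12), Mul(3, 0)) = Mul(36, 0) = 0)
Function('t')(K) = Mul(Add(-3, K), Add(21, K))
Add(Function('t')(O), 270) = Add(Add(-63, Pow(0, 2), Mul(18, 0)), 270) = Add(Add(-63, 0, 0), 270) = Add(-63, 270) = 207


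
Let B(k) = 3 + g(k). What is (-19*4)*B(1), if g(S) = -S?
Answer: -152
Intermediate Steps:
B(k) = 3 - k
(-19*4)*B(1) = (-19*4)*(3 - 1*1) = -76*(3 - 1) = -76*2 = -152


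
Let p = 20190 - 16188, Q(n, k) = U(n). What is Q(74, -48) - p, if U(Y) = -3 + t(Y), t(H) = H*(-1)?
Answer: -4079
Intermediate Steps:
t(H) = -H
U(Y) = -3 - Y
Q(n, k) = -3 - n
p = 4002
Q(74, -48) - p = (-3 - 1*74) - 1*4002 = (-3 - 74) - 4002 = -77 - 4002 = -4079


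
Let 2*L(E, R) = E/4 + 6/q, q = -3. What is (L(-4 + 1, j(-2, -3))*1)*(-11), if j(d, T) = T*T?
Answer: 121/8 ≈ 15.125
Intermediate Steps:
j(d, T) = T²
L(E, R) = -1 + E/8 (L(E, R) = (E/4 + 6/(-3))/2 = (E*(¼) + 6*(-⅓))/2 = (E/4 - 2)/2 = (-2 + E/4)/2 = -1 + E/8)
(L(-4 + 1, j(-2, -3))*1)*(-11) = ((-1 + (-4 + 1)/8)*1)*(-11) = ((-1 + (⅛)*(-3))*1)*(-11) = ((-1 - 3/8)*1)*(-11) = -11/8*1*(-11) = -11/8*(-11) = 121/8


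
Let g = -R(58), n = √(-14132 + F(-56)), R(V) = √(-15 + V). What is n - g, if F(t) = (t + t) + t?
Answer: √43 + 10*I*√143 ≈ 6.5574 + 119.58*I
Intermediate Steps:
F(t) = 3*t (F(t) = 2*t + t = 3*t)
n = 10*I*√143 (n = √(-14132 + 3*(-56)) = √(-14132 - 168) = √(-14300) = 10*I*√143 ≈ 119.58*I)
g = -√43 (g = -√(-15 + 58) = -√43 ≈ -6.5574)
n - g = 10*I*√143 - (-1)*√43 = 10*I*√143 + √43 = √43 + 10*I*√143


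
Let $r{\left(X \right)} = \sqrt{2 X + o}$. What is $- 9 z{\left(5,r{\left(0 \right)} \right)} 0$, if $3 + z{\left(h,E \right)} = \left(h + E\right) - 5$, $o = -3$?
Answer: $0$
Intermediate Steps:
$r{\left(X \right)} = \sqrt{-3 + 2 X}$ ($r{\left(X \right)} = \sqrt{2 X - 3} = \sqrt{-3 + 2 X}$)
$z{\left(h,E \right)} = -8 + E + h$ ($z{\left(h,E \right)} = -3 - \left(5 - E - h\right) = -3 + \left(-5 + E + h\right) = -8 + E + h$)
$- 9 z{\left(5,r{\left(0 \right)} \right)} 0 = - 9 \left(-8 + \sqrt{-3 + 2 \cdot 0} + 5\right) 0 = - 9 \left(-8 + \sqrt{-3 + 0} + 5\right) 0 = - 9 \left(-8 + \sqrt{-3} + 5\right) 0 = - 9 \left(-8 + i \sqrt{3} + 5\right) 0 = - 9 \left(-3 + i \sqrt{3}\right) 0 = \left(27 - 9 i \sqrt{3}\right) 0 = 0$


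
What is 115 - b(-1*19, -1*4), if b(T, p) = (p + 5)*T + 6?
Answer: 128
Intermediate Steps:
b(T, p) = 6 + T*(5 + p) (b(T, p) = (5 + p)*T + 6 = T*(5 + p) + 6 = 6 + T*(5 + p))
115 - b(-1*19, -1*4) = 115 - (6 + 5*(-1*19) + (-1*19)*(-1*4)) = 115 - (6 + 5*(-19) - 19*(-4)) = 115 - (6 - 95 + 76) = 115 - 1*(-13) = 115 + 13 = 128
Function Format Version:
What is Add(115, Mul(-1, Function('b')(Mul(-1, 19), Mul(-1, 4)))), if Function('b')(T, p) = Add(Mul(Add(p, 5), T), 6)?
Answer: 128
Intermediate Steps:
Function('b')(T, p) = Add(6, Mul(T, Add(5, p))) (Function('b')(T, p) = Add(Mul(Add(5, p), T), 6) = Add(Mul(T, Add(5, p)), 6) = Add(6, Mul(T, Add(5, p))))
Add(115, Mul(-1, Function('b')(Mul(-1, 19), Mul(-1, 4)))) = Add(115, Mul(-1, Add(6, Mul(5, Mul(-1, 19)), Mul(Mul(-1, 19), Mul(-1, 4))))) = Add(115, Mul(-1, Add(6, Mul(5, -19), Mul(-19, -4)))) = Add(115, Mul(-1, Add(6, -95, 76))) = Add(115, Mul(-1, -13)) = Add(115, 13) = 128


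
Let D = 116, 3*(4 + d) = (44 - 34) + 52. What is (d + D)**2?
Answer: 158404/9 ≈ 17600.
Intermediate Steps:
d = 50/3 (d = -4 + ((44 - 34) + 52)/3 = -4 + (10 + 52)/3 = -4 + (1/3)*62 = -4 + 62/3 = 50/3 ≈ 16.667)
(d + D)**2 = (50/3 + 116)**2 = (398/3)**2 = 158404/9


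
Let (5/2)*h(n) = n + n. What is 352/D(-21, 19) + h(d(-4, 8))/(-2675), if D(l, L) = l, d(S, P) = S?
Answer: -4707664/280875 ≈ -16.761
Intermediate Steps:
h(n) = 4*n/5 (h(n) = 2*(n + n)/5 = 2*(2*n)/5 = 4*n/5)
352/D(-21, 19) + h(d(-4, 8))/(-2675) = 352/(-21) + ((⅘)*(-4))/(-2675) = 352*(-1/21) - 16/5*(-1/2675) = -352/21 + 16/13375 = -4707664/280875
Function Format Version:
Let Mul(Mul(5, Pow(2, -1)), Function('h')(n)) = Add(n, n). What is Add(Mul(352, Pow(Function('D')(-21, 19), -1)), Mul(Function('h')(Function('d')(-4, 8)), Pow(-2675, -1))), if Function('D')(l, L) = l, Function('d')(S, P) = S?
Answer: Rational(-4707664, 280875) ≈ -16.761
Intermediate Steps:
Function('h')(n) = Mul(Rational(4, 5), n) (Function('h')(n) = Mul(Rational(2, 5), Add(n, n)) = Mul(Rational(2, 5), Mul(2, n)) = Mul(Rational(4, 5), n))
Add(Mul(352, Pow(Function('D')(-21, 19), -1)), Mul(Function('h')(Function('d')(-4, 8)), Pow(-2675, -1))) = Add(Mul(352, Pow(-21, -1)), Mul(Mul(Rational(4, 5), -4), Pow(-2675, -1))) = Add(Mul(352, Rational(-1, 21)), Mul(Rational(-16, 5), Rational(-1, 2675))) = Add(Rational(-352, 21), Rational(16, 13375)) = Rational(-4707664, 280875)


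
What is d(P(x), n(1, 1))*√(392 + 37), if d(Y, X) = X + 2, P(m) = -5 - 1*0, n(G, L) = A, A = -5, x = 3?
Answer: -3*√429 ≈ -62.137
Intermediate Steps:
n(G, L) = -5
P(m) = -5 (P(m) = -5 + 0 = -5)
d(Y, X) = 2 + X
d(P(x), n(1, 1))*√(392 + 37) = (2 - 5)*√(392 + 37) = -3*√429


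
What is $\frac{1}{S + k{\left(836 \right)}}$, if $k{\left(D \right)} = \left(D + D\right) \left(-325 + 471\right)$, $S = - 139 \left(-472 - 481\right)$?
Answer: $\frac{1}{376579} \approx 2.6555 \cdot 10^{-6}$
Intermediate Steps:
$S = 132467$ ($S = \left(-139\right) \left(-953\right) = 132467$)
$k{\left(D \right)} = 292 D$ ($k{\left(D \right)} = 2 D 146 = 292 D$)
$\frac{1}{S + k{\left(836 \right)}} = \frac{1}{132467 + 292 \cdot 836} = \frac{1}{132467 + 244112} = \frac{1}{376579}$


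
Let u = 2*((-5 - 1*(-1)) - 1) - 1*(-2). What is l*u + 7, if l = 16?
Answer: -121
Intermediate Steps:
u = -8 (u = 2*((-5 + 1) - 1) + 2 = 2*(-4 - 1) + 2 = 2*(-5) + 2 = -10 + 2 = -8)
l*u + 7 = 16*(-8) + 7 = -128 + 7 = -121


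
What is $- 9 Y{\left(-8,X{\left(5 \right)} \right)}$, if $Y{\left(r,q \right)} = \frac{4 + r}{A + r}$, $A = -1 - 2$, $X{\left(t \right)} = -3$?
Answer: $- \frac{36}{11} \approx -3.2727$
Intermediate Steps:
$A = -3$
$Y{\left(r,q \right)} = \frac{4 + r}{-3 + r}$
$- 9 Y{\left(-8,X{\left(5 \right)} \right)} = - 9 \frac{4 - 8}{-3 - 8} = - 9 \frac{1}{-11} \left(-4\right) = - 9 \left(\left(- \frac{1}{11}\right) \left(-4\right)\right) = \left(-9\right) \frac{4}{11} = - \frac{36}{11}$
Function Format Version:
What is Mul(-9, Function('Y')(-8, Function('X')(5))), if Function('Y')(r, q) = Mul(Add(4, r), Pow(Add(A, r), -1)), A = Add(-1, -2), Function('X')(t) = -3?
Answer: Rational(-36, 11) ≈ -3.2727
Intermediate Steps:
A = -3
Function('Y')(r, q) = Mul(Pow(Add(-3, r), -1), Add(4, r)) (Function('Y')(r, q) = Mul(Add(4, r), Pow(Add(-3, r), -1)) = Mul(Pow(Add(-3, r), -1), Add(4, r)))
Mul(-9, Function('Y')(-8, Function('X')(5))) = Mul(-9, Mul(Pow(Add(-3, -8), -1), Add(4, -8))) = Mul(-9, Mul(Pow(-11, -1), -4)) = Mul(-9, Mul(Rational(-1, 11), -4)) = Mul(-9, Rational(4, 11)) = Rational(-36, 11)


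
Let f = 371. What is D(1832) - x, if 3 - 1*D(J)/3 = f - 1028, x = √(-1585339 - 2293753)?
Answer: 1980 - 2*I*√969773 ≈ 1980.0 - 1969.5*I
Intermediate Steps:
x = 2*I*√969773 (x = √(-3879092) = 2*I*√969773 ≈ 1969.5*I)
D(J) = 1980 (D(J) = 9 - 3*(371 - 1028) = 9 - 3*(-657) = 9 + 1971 = 1980)
D(1832) - x = 1980 - 2*I*√969773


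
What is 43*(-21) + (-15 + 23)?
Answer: -895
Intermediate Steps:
43*(-21) + (-15 + 23) = -903 + 8 = -895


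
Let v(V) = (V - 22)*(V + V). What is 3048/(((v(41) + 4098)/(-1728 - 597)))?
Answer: -885825/707 ≈ -1252.9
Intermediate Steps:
v(V) = 2*V*(-22 + V) (v(V) = (-22 + V)*(2*V) = 2*V*(-22 + V))
3048/(((v(41) + 4098)/(-1728 - 597))) = 3048/(((2*41*(-22 + 41) + 4098)/(-1728 - 597))) = 3048/(((2*41*19 + 4098)/(-2325))) = 3048/(((1558 + 4098)*(-1/2325))) = 3048/((5656*(-1/2325))) = 3048/(-5656/2325) = 3048*(-2325/5656) = -885825/707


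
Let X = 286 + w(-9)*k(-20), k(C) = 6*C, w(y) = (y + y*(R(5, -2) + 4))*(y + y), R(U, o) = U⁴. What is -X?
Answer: 12246914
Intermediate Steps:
w(y) = 1260*y² (w(y) = (y + y*(5⁴ + 4))*(y + y) = (y + y*(625 + 4))*(2*y) = (y + y*629)*(2*y) = (y + 629*y)*(2*y) = (630*y)*(2*y) = 1260*y²)
X = -12246914 (X = 286 + (1260*(-9)²)*(6*(-20)) = 286 + (1260*81)*(-120) = 286 + 102060*(-120) = 286 - 12247200 = -12246914)
-X = -1*(-12246914) = 12246914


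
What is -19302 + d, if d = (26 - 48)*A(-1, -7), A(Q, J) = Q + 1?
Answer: -19302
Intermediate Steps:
A(Q, J) = 1 + Q
d = 0 (d = (26 - 48)*(1 - 1) = -22*0 = 0)
-19302 + d = -19302 + 0 = -19302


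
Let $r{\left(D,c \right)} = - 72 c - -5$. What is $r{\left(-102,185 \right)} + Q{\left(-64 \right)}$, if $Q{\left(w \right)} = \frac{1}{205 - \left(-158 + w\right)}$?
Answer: $- \frac{5685504}{427} \approx -13315.0$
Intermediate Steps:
$r{\left(D,c \right)} = 5 - 72 c$ ($r{\left(D,c \right)} = - 72 c + \left(-1 + 6\right) = - 72 c + 5 = 5 - 72 c$)
$Q{\left(w \right)} = \frac{1}{363 - w}$
$r{\left(-102,185 \right)} + Q{\left(-64 \right)} = \left(5 - 13320\right) - \frac{1}{-363 - 64} = \left(5 - 13320\right) - \frac{1}{-427} = -13315 - - \frac{1}{427} = -13315 + \frac{1}{427} = - \frac{5685504}{427}$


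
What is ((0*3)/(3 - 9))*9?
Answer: 0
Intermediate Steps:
((0*3)/(3 - 9))*9 = (0/(-6))*9 = -1/6*0*9 = 0*9 = 0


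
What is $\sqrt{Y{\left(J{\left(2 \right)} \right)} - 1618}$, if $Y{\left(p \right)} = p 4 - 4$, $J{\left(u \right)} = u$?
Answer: $i \sqrt{1614} \approx 40.175 i$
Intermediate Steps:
$Y{\left(p \right)} = -4 + 4 p$ ($Y{\left(p \right)} = 4 p - 4 = -4 + 4 p$)
$\sqrt{Y{\left(J{\left(2 \right)} \right)} - 1618} = \sqrt{\left(-4 + 4 \cdot 2\right) - 1618} = \sqrt{\left(-4 + 8\right) - 1618} = \sqrt{4 - 1618} = \sqrt{-1614} = i \sqrt{1614}$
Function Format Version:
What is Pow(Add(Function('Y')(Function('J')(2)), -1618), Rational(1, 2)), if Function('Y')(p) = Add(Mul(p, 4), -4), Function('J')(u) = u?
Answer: Mul(I, Pow(1614, Rational(1, 2))) ≈ Mul(40.175, I)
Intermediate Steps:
Function('Y')(p) = Add(-4, Mul(4, p)) (Function('Y')(p) = Add(Mul(4, p), -4) = Add(-4, Mul(4, p)))
Pow(Add(Function('Y')(Function('J')(2)), -1618), Rational(1, 2)) = Pow(Add(Add(-4, Mul(4, 2)), -1618), Rational(1, 2)) = Pow(Add(Add(-4, 8), -1618), Rational(1, 2)) = Pow(Add(4, -1618), Rational(1, 2)) = Pow(-1614, Rational(1, 2)) = Mul(I, Pow(1614, Rational(1, 2)))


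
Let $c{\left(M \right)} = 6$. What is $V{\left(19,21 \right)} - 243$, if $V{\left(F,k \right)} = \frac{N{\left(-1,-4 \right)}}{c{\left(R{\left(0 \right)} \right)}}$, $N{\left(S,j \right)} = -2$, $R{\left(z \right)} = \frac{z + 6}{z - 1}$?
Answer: $- \frac{730}{3} \approx -243.33$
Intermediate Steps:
$R{\left(z \right)} = \frac{6 + z}{-1 + z}$
$V{\left(F,k \right)} = - \frac{1}{3}$ ($V{\left(F,k \right)} = - \frac{2}{6} = \left(-2\right) \frac{1}{6} = - \frac{1}{3}$)
$V{\left(19,21 \right)} - 243 = - \frac{1}{3} - 243 = - \frac{730}{3}$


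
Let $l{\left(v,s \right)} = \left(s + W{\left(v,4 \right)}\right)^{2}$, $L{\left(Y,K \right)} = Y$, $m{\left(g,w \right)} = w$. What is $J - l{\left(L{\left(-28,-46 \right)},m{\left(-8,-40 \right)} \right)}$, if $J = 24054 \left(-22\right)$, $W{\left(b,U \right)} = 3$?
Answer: $-530557$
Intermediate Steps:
$J = -529188$
$l{\left(v,s \right)} = \left(3 + s\right)^{2}$ ($l{\left(v,s \right)} = \left(s + 3\right)^{2} = \left(3 + s\right)^{2}$)
$J - l{\left(L{\left(-28,-46 \right)},m{\left(-8,-40 \right)} \right)} = -529188 - \left(3 - 40\right)^{2} = -529188 - \left(-37\right)^{2} = -529188 - 1369 = -530557$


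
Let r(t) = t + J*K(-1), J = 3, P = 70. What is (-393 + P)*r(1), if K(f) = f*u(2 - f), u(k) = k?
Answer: 2584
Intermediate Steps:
K(f) = f*(2 - f)
r(t) = -9 + t (r(t) = t + 3*(-(2 - 1*(-1))) = t + 3*(-(2 + 1)) = t + 3*(-1*3) = t + 3*(-3) = t - 9 = -9 + t)
(-393 + P)*r(1) = (-393 + 70)*(-9 + 1) = -323*(-8) = 2584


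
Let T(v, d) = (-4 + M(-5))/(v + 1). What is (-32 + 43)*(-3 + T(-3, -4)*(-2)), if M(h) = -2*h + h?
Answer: -22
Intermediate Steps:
M(h) = -h
T(v, d) = 1/(1 + v) (T(v, d) = (-4 - 1*(-5))/(v + 1) = (-4 + 5)/(1 + v) = 1/(1 + v))
(-32 + 43)*(-3 + T(-3, -4)*(-2)) = (-32 + 43)*(-3 - 2/(1 - 3)) = 11*(-3 - 2/(-2)) = 11*(-3 - ½*(-2)) = 11*(-3 + 1) = 11*(-2) = -22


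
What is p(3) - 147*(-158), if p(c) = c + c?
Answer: 23232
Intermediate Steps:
p(c) = 2*c
p(3) - 147*(-158) = 2*3 - 147*(-158) = 6 + 23226 = 23232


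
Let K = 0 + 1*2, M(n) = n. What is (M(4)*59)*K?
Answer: 472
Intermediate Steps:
K = 2 (K = 0 + 2 = 2)
(M(4)*59)*K = (4*59)*2 = 236*2 = 472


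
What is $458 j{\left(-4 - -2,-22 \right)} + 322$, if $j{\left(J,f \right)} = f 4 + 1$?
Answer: $-39524$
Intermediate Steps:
$j{\left(J,f \right)} = 1 + 4 f$ ($j{\left(J,f \right)} = 4 f + 1 = 1 + 4 f$)
$458 j{\left(-4 - -2,-22 \right)} + 322 = 458 \left(1 + 4 \left(-22\right)\right) + 322 = 458 \left(1 - 88\right) + 322 = 458 \left(-87\right) + 322 = -39846 + 322 = -39524$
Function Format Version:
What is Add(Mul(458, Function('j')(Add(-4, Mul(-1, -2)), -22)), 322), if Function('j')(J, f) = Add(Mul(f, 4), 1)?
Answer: -39524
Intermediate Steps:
Function('j')(J, f) = Add(1, Mul(4, f)) (Function('j')(J, f) = Add(Mul(4, f), 1) = Add(1, Mul(4, f)))
Add(Mul(458, Function('j')(Add(-4, Mul(-1, -2)), -22)), 322) = Add(Mul(458, Add(1, Mul(4, -22))), 322) = Add(Mul(458, Add(1, -88)), 322) = Add(Mul(458, -87), 322) = Add(-39846, 322) = -39524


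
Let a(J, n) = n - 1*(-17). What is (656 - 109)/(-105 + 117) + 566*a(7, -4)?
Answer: 88843/12 ≈ 7403.6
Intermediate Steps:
a(J, n) = 17 + n (a(J, n) = n + 17 = 17 + n)
(656 - 109)/(-105 + 117) + 566*a(7, -4) = (656 - 109)/(-105 + 117) + 566*(17 - 4) = 547/12 + 566*13 = 547*(1/12) + 7358 = 547/12 + 7358 = 88843/12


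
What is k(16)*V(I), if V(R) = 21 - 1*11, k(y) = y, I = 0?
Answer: 160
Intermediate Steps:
V(R) = 10 (V(R) = 21 - 11 = 10)
k(16)*V(I) = 16*10 = 160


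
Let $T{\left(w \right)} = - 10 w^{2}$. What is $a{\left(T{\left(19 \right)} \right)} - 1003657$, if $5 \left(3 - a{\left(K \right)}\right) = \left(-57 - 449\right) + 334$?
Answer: $- \frac{5018098}{5} \approx -1.0036 \cdot 10^{6}$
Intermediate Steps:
$a{\left(K \right)} = \frac{187}{5}$ ($a{\left(K \right)} = 3 - \frac{\left(-57 - 449\right) + 334}{5} = 3 - \frac{-506 + 334}{5} = 3 - - \frac{172}{5} = 3 + \frac{172}{5} = \frac{187}{5}$)
$a{\left(T{\left(19 \right)} \right)} - 1003657 = \frac{187}{5} - 1003657 = - \frac{5018098}{5}$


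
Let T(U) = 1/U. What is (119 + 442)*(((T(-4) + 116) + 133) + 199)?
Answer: 1004751/4 ≈ 2.5119e+5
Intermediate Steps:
(119 + 442)*(((T(-4) + 116) + 133) + 199) = (119 + 442)*(((1/(-4) + 116) + 133) + 199) = 561*(((-¼ + 116) + 133) + 199) = 561*((463/4 + 133) + 199) = 561*(995/4 + 199) = 561*(1791/4) = 1004751/4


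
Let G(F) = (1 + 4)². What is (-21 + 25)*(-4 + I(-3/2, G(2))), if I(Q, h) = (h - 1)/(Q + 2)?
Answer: 176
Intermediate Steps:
G(F) = 25 (G(F) = 5² = 25)
I(Q, h) = (-1 + h)/(2 + Q)
(-21 + 25)*(-4 + I(-3/2, G(2))) = (-21 + 25)*(-4 + (-1 + 25)/(2 - 3/2)) = 4*(-4 + 24/(2 - 3*½)) = 4*(-4 + 24/(2 - 3/2)) = 4*(-4 + 24/(½)) = 4*(-4 + 2*24) = 4*(-4 + 48) = 4*44 = 176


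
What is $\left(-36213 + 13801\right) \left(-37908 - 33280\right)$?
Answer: $1595465456$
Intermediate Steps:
$\left(-36213 + 13801\right) \left(-37908 - 33280\right) = \left(-22412\right) \left(-71188\right) = 1595465456$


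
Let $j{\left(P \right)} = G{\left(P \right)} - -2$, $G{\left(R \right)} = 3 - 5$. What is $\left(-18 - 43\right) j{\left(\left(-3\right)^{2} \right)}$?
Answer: $0$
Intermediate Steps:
$G{\left(R \right)} = -2$ ($G{\left(R \right)} = 3 - 5 = -2$)
$j{\left(P \right)} = 0$ ($j{\left(P \right)} = -2 - -2 = -2 + 2 = 0$)
$\left(-18 - 43\right) j{\left(\left(-3\right)^{2} \right)} = \left(-18 - 43\right) 0 = \left(-61\right) 0 = 0$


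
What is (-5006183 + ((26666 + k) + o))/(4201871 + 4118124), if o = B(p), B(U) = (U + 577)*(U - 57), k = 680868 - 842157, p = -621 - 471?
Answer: -4549071/8319995 ≈ -0.54676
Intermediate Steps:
p = -1092
k = -161289
B(U) = (-57 + U)*(577 + U) (B(U) = (577 + U)*(-57 + U) = (-57 + U)*(577 + U))
o = 591735 (o = -32889 + (-1092)² + 520*(-1092) = -32889 + 1192464 - 567840 = 591735)
(-5006183 + ((26666 + k) + o))/(4201871 + 4118124) = (-5006183 + ((26666 - 161289) + 591735))/(4201871 + 4118124) = (-5006183 + (-134623 + 591735))/8319995 = (-5006183 + 457112)*(1/8319995) = -4549071*1/8319995 = -4549071/8319995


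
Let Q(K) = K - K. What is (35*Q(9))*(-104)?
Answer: 0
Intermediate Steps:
Q(K) = 0
(35*Q(9))*(-104) = (35*0)*(-104) = 0*(-104) = 0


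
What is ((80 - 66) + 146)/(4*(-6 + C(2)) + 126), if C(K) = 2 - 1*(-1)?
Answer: 80/57 ≈ 1.4035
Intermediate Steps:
C(K) = 3 (C(K) = 2 + 1 = 3)
((80 - 66) + 146)/(4*(-6 + C(2)) + 126) = ((80 - 66) + 146)/(4*(-6 + 3) + 126) = (14 + 146)/(4*(-3) + 126) = 160/(-12 + 126) = 160/114 = 160*(1/114) = 80/57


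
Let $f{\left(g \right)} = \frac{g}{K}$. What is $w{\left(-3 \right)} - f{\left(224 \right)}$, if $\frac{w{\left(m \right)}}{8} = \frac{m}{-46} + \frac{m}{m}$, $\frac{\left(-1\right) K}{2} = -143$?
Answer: $\frac{25452}{3289} \approx 7.7385$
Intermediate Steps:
$K = 286$ ($K = \left(-2\right) \left(-143\right) = 286$)
$w{\left(m \right)} = 8 - \frac{4 m}{23}$ ($w{\left(m \right)} = 8 \left(\frac{m}{-46} + \frac{m}{m}\right) = 8 \left(m \left(- \frac{1}{46}\right) + 1\right) = 8 \left(- \frac{m}{46} + 1\right) = 8 \left(1 - \frac{m}{46}\right) = 8 - \frac{4 m}{23}$)
$f{\left(g \right)} = \frac{g}{286}$
$w{\left(-3 \right)} - f{\left(224 \right)} = \left(8 - - \frac{12}{23}\right) - \frac{1}{286} \cdot 224 = \left(8 + \frac{12}{23}\right) - \frac{112}{143} = \frac{196}{23} - \frac{112}{143} = \frac{25452}{3289}$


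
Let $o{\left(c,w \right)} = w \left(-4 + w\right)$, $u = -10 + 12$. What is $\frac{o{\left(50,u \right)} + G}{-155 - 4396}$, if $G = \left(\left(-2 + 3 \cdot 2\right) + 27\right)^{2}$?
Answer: $- \frac{319}{1517} \approx -0.21028$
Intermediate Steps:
$G = 961$ ($G = \left(\left(-2 + 6\right) + 27\right)^{2} = \left(4 + 27\right)^{2} = 31^{2} = 961$)
$u = 2$
$\frac{o{\left(50,u \right)} + G}{-155 - 4396} = \frac{2 \left(-4 + 2\right) + 961}{-155 - 4396} = \frac{2 \left(-2\right) + 961}{-4551} = \left(-4 + 961\right) \left(- \frac{1}{4551}\right) = 957 \left(- \frac{1}{4551}\right) = - \frac{319}{1517}$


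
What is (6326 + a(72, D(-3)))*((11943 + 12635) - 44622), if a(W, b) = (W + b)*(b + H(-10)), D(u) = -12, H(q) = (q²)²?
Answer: -12138766664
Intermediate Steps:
H(q) = q⁴
a(W, b) = (10000 + b)*(W + b) (a(W, b) = (W + b)*(b + (-10)⁴) = (W + b)*(b + 10000) = (W + b)*(10000 + b) = (10000 + b)*(W + b))
(6326 + a(72, D(-3)))*((11943 + 12635) - 44622) = (6326 + ((-12)² + 10000*72 + 10000*(-12) + 72*(-12)))*((11943 + 12635) - 44622) = (6326 + (144 + 720000 - 120000 - 864))*(24578 - 44622) = (6326 + 599280)*(-20044) = 605606*(-20044) = -12138766664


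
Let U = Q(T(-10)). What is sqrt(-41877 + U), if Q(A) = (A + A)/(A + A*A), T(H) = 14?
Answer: I*sqrt(9422295)/15 ≈ 204.64*I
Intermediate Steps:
Q(A) = 2*A/(A + A**2) (Q(A) = (2*A)/(A + A**2) = 2*A/(A + A**2))
U = 2/15 (U = 2/(1 + 14) = 2/15 ≈ 0.13333)
sqrt(-41877 + U) = sqrt(-41877 + 2/15) = sqrt(-628153/15) = I*sqrt(9422295)/15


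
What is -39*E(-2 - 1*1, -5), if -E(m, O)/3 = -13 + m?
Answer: -1872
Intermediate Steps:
E(m, O) = 39 - 3*m (E(m, O) = -3*(-13 + m) = 39 - 3*m)
-39*E(-2 - 1*1, -5) = -39*(39 - 3*(-2 - 1*1)) = -39*(39 - 3*(-2 - 1)) = -39*(39 - 3*(-3)) = -39*(39 + 9) = -39*48 = -1872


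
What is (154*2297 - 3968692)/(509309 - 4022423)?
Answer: 1807477/1756557 ≈ 1.0290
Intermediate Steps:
(154*2297 - 3968692)/(509309 - 4022423) = (353738 - 3968692)/(-3513114) = -3614954*(-1/3513114) = 1807477/1756557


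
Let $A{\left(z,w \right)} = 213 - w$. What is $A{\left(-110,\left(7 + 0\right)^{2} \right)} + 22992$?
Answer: $23156$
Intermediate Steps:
$A{\left(-110,\left(7 + 0\right)^{2} \right)} + 22992 = \left(213 - \left(7 + 0\right)^{2}\right) + 22992 = \left(213 - 7^{2}\right) + 22992 = \left(213 - 49\right) + 22992 = 164 + 22992 = 23156$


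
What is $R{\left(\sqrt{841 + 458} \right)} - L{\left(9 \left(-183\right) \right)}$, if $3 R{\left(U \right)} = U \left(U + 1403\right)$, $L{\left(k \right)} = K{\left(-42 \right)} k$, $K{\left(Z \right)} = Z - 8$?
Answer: $-81917 + \frac{1403 \sqrt{1299}}{3} \approx -65062.0$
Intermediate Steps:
$K{\left(Z \right)} = -8 + Z$ ($K{\left(Z \right)} = Z - 8 = -8 + Z$)
$L{\left(k \right)} = - 50 k$ ($L{\left(k \right)} = \left(-8 - 42\right) k = - 50 k$)
$R{\left(U \right)} = \frac{U \left(1403 + U\right)}{3}$ ($R{\left(U \right)} = \frac{U \left(U + 1403\right)}{3} = \frac{U \left(1403 + U\right)}{3}$)
$R{\left(\sqrt{841 + 458} \right)} - L{\left(9 \left(-183\right) \right)} = \frac{\sqrt{841 + 458} \left(1403 + \sqrt{841 + 458}\right)}{3} - - 50 \cdot 9 \left(-183\right) = \frac{\sqrt{1299} \left(1403 + \sqrt{1299}\right)}{3} - \left(-50\right) \left(-1647\right) = \frac{\sqrt{1299} \left(1403 + \sqrt{1299}\right)}{3} - 82350 = -82350 + \frac{\sqrt{1299} \left(1403 + \sqrt{1299}\right)}{3}$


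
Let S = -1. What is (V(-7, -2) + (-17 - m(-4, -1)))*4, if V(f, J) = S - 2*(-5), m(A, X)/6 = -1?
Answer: -8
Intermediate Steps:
m(A, X) = -6 (m(A, X) = 6*(-1) = -6)
V(f, J) = 9 (V(f, J) = -1 - 2*(-5) = -1 + 10 = 9)
(V(-7, -2) + (-17 - m(-4, -1)))*4 = (9 + (-17 - 1*(-6)))*4 = (9 + (-17 + 6))*4 = (9 - 11)*4 = -2*4 = -8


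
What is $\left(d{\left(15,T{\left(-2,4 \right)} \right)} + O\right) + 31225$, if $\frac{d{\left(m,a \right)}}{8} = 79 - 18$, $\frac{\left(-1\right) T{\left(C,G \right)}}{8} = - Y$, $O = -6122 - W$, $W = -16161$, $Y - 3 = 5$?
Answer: $41752$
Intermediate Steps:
$Y = 8$ ($Y = 3 + 5 = 8$)
$O = 10039$ ($O = -6122 - -16161 = -6122 + 16161 = 10039$)
$T{\left(C,G \right)} = 64$ ($T{\left(C,G \right)} = - 8 \left(\left(-1\right) 8\right) = \left(-8\right) \left(-8\right) = 64$)
$d{\left(m,a \right)} = 488$ ($d{\left(m,a \right)} = 8 \left(79 - 18\right) = 8 \cdot 61 = 488$)
$\left(d{\left(15,T{\left(-2,4 \right)} \right)} + O\right) + 31225 = \left(488 + 10039\right) + 31225 = 10527 + 31225 = 41752$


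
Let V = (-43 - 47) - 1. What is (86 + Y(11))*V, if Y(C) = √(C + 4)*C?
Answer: -7826 - 1001*√15 ≈ -11703.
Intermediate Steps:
Y(C) = C*√(4 + C) (Y(C) = √(4 + C)*C = C*√(4 + C))
V = -91 (V = -90 - 1 = -91)
(86 + Y(11))*V = (86 + 11*√(4 + 11))*(-91) = (86 + 11*√15)*(-91) = -7826 - 1001*√15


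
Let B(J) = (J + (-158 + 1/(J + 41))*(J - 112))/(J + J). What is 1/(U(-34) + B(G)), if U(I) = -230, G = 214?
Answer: -535/142927 ≈ -0.0037432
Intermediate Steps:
B(J) = (J + (-158 + 1/(41 + J))*(-112 + J))/(2*J) (B(J) = (J + (-158 + 1/(41 + J))*(-112 + J))/((2*J)) = (J + (-158 + 1/(41 + J))*(-112 + J))*(1/(2*J)) = (J + (-158 + 1/(41 + J))*(-112 + J))/(2*J))
1/(U(-34) + B(G)) = 1/(-230 + (1/2)*(725424 - 157*214**2 + 11260*214)/(214*(41 + 214))) = 1/(-230 + (1/2)*(1/214)*(725424 - 157*45796 + 2409640)/255) = 1/(-230 + (1/2)*(1/214)*(1/255)*(725424 - 7189972 + 2409640)) = 1/(-230 + (1/2)*(1/214)*(1/255)*(-4054908)) = 1/(-230 - 19877/535) = 1/(-142927/535) = -535/142927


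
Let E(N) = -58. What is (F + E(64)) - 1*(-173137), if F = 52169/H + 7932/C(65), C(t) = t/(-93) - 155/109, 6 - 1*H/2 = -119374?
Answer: 43463828781083/256667000 ≈ 1.6934e+5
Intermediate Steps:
H = 238760 (H = 12 - 2*(-119374) = 12 + 238748 = 238760)
C(t) = -155/109 - t/93 (C(t) = t*(-1/93) - 155*1/109 = -t/93 - 155/109 = -155/109 - t/93)
F = -959838911917/256667000 (F = 52169/238760 + 7932/(-155/109 - 1/93*65) = 52169*(1/238760) + 7932/(-155/109 - 65/93) = 52169/238760 + 7932/(-21500/10137) = 52169/238760 + 7932*(-10137/21500) = 52169/238760 - 20101671/5375 = -959838911917/256667000 ≈ -3739.6)
(F + E(64)) - 1*(-173137) = (-959838911917/256667000 - 58) - 1*(-173137) = -974725597917/256667000 + 173137 = 43463828781083/256667000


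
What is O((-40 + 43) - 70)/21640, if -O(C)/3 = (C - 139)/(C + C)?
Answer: -309/1449880 ≈ -0.00021312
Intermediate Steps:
O(C) = -3*(-139 + C)/(2*C) (O(C) = -3*(C - 139)/(C + C) = -3*(-139 + C)/(2*C))
O((-40 + 43) - 70)/21640 = (3*(139 - ((-40 + 43) - 70))/(2*((-40 + 43) - 70)))/21640 = (3*(139 - (3 - 70))/(2*(3 - 70)))*(1/21640) = ((3/2)*(139 - 1*(-67))/(-67))*(1/21640) = ((3/2)*(-1/67)*(139 + 67))*(1/21640) = ((3/2)*(-1/67)*206)*(1/21640) = -309/67*1/21640 = -309/1449880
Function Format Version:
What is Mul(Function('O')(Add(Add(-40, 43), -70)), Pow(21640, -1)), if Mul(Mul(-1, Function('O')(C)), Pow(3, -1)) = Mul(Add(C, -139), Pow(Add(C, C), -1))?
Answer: Rational(-309, 1449880) ≈ -0.00021312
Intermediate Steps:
Function('O')(C) = Mul(Rational(-3, 2), Pow(C, -1), Add(-139, C)) (Function('O')(C) = Mul(-3, Mul(Add(C, -139), Pow(Add(C, C), -1))) = Mul(-3, Mul(Add(-139, C), Pow(Mul(2, C), -1))) = Mul(-3, Mul(Add(-139, C), Mul(Rational(1, 2), Pow(C, -1)))) = Mul(-3, Mul(Rational(1, 2), Pow(C, -1), Add(-139, C))) = Mul(Rational(-3, 2), Pow(C, -1), Add(-139, C)))
Mul(Function('O')(Add(Add(-40, 43), -70)), Pow(21640, -1)) = Mul(Mul(Rational(3, 2), Pow(Add(Add(-40, 43), -70), -1), Add(139, Mul(-1, Add(Add(-40, 43), -70)))), Pow(21640, -1)) = Mul(Mul(Rational(3, 2), Pow(Add(3, -70), -1), Add(139, Mul(-1, Add(3, -70)))), Rational(1, 21640)) = Mul(Mul(Rational(3, 2), Pow(-67, -1), Add(139, Mul(-1, -67))), Rational(1, 21640)) = Mul(Mul(Rational(3, 2), Rational(-1, 67), Add(139, 67)), Rational(1, 21640)) = Mul(Mul(Rational(3, 2), Rational(-1, 67), 206), Rational(1, 21640)) = Mul(Rational(-309, 67), Rational(1, 21640)) = Rational(-309, 1449880)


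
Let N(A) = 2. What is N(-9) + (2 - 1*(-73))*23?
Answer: 1727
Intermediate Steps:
N(-9) + (2 - 1*(-73))*23 = 2 + (2 - 1*(-73))*23 = 2 + (2 + 73)*23 = 2 + 75*23 = 2 + 1725 = 1727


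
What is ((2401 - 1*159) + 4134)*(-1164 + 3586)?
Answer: 15442672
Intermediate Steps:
((2401 - 1*159) + 4134)*(-1164 + 3586) = ((2401 - 159) + 4134)*2422 = (2242 + 4134)*2422 = 6376*2422 = 15442672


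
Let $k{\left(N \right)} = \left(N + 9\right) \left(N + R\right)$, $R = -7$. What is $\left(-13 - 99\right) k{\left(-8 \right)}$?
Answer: $1680$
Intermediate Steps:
$k{\left(N \right)} = \left(-7 + N\right) \left(9 + N\right)$ ($k{\left(N \right)} = \left(N + 9\right) \left(N - 7\right) = \left(9 + N\right) \left(-7 + N\right) = \left(-7 + N\right) \left(9 + N\right)$)
$\left(-13 - 99\right) k{\left(-8 \right)} = \left(-13 - 99\right) \left(-63 + \left(-8\right)^{2} + 2 \left(-8\right)\right) = - 112 \left(-63 + 64 - 16\right) = \left(-112\right) \left(-15\right) = 1680$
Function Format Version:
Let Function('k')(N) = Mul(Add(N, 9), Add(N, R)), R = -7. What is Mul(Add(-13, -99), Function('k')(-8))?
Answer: 1680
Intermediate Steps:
Function('k')(N) = Mul(Add(-7, N), Add(9, N)) (Function('k')(N) = Mul(Add(N, 9), Add(N, -7)) = Mul(Add(9, N), Add(-7, N)) = Mul(Add(-7, N), Add(9, N)))
Mul(Add(-13, -99), Function('k')(-8)) = Mul(Add(-13, -99), Add(-63, Pow(-8, 2), Mul(2, -8))) = Mul(-112, Add(-63, 64, -16)) = Mul(-112, -15) = 1680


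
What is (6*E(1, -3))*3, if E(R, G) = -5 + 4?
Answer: -18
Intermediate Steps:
E(R, G) = -1
(6*E(1, -3))*3 = (6*(-1))*3 = -6*3 = -18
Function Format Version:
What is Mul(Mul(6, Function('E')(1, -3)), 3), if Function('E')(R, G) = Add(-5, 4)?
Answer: -18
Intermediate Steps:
Function('E')(R, G) = -1
Mul(Mul(6, Function('E')(1, -3)), 3) = Mul(Mul(6, -1), 3) = Mul(-6, 3) = -18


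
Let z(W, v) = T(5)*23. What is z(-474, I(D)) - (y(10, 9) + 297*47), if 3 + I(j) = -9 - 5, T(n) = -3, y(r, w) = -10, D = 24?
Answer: -14018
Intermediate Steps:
I(j) = -17 (I(j) = -3 + (-9 - 5) = -3 - 14 = -17)
z(W, v) = -69 (z(W, v) = -3*23 = -69)
z(-474, I(D)) - (y(10, 9) + 297*47) = -69 - (-10 + 297*47) = -69 - (-10 + 13959) = -69 - 1*13949 = -69 - 13949 = -14018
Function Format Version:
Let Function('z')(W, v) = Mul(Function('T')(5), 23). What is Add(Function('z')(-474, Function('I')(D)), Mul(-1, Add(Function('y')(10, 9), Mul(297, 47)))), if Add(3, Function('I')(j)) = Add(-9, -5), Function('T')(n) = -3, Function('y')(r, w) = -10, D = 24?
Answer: -14018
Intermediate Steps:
Function('I')(j) = -17 (Function('I')(j) = Add(-3, Add(-9, -5)) = Add(-3, -14) = -17)
Function('z')(W, v) = -69 (Function('z')(W, v) = Mul(-3, 23) = -69)
Add(Function('z')(-474, Function('I')(D)), Mul(-1, Add(Function('y')(10, 9), Mul(297, 47)))) = Add(-69, Mul(-1, Add(-10, Mul(297, 47)))) = Add(-69, Mul(-1, Add(-10, 13959))) = Add(-69, Mul(-1, 13949)) = Add(-69, -13949) = -14018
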